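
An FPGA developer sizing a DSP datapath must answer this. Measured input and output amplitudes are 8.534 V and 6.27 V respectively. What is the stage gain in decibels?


Voltage gain in dB:
G = 20 * log10(Vout / Vin)
  = 20 * log10(6.27 / 8.534)
  = 20 * log10(0.734708)
  = 20 * -0.133885
  = -2.68 dB

-2.68 dB


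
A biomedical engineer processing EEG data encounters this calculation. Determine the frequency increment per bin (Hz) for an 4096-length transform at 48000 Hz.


DFT frequency resolution:
df = fs / N
   = 48000 / 4096
   = 11.7188 Hz

11.7188 Hz


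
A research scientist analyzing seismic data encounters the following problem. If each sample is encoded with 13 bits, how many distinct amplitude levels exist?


Number of quantization levels = 2^N
= 2^13
= 8192

8192


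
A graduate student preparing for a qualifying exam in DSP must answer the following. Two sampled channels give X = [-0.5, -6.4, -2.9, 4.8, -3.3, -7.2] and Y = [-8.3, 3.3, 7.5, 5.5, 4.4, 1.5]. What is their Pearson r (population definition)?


Pearson correlation coefficient (population):
r = cov(X,Y) / (std(X) * std(Y))
Mean X = -2.5833, Mean Y = 2.3167
Cov(X,Y) = -0.288611
Std(X) = 3.9864, Std(Y) = 5.093923
r = -0.0142

-0.0142


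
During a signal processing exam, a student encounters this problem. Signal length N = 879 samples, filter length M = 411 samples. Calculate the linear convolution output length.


Linear convolution output length:
L = N + M - 1
  = 879 + 411 - 1
  = 1289 samples

1289


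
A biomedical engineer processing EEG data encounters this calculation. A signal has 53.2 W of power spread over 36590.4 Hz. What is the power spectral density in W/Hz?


Power spectral density:
PSD = P / BW
    = 53.2 / 36590.4
    = 0.00145393 W/Hz

0.00145393 W/Hz


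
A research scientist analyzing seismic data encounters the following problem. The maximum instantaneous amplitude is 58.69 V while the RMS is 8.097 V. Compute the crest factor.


Crest factor is the ratio of peak to RMS:
CF = V_peak / V_rms
   = 58.69 / 8.097
   = 7.2484

7.2484


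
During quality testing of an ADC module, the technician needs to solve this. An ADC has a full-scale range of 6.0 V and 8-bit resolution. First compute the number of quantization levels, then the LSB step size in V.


Step 1 — number of quantization levels:
L = 2^N = 2^8 = 256

Step 2 — LSB step size:
delta = Vfs / L
      = 6.0 / 256
      = 0.0234375 V

Levels = 256; step size = 0.0234375 V


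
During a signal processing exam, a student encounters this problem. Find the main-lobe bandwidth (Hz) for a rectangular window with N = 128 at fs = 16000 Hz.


Main lobe width for a rectangular window:
Width = 2 * fs / N
      = 2 * 16000 / 128
      = 32000 / 128
      = 250.0 Hz

250.0 Hz


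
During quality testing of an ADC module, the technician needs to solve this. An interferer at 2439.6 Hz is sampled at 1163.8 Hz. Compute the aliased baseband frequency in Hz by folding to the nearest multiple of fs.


Compute the nearest integer multiple of fs to the signal:
n = round(2439.6 / 1163.8) = 2
f_alias = |2439.6 - 2 * 1163.8|
        = |2439.6 - 2327.6|
        = 112.0 Hz

112.0


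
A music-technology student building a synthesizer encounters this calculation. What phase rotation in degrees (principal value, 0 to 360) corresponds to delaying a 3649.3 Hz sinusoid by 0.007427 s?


Phase shift from frequency and time delay:
phi = 360 * f * t_delay
    = 360 * 3649.3 * 0.007427
    = 9757.21 degrees
    mod 360 = 37.21 degrees

37.21 degrees


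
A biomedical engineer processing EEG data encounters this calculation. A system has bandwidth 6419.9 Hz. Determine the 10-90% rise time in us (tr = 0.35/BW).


Rise time from bandwidth relationship:
tr = 0.35 / BW
   = 0.35 / 6419.9
   = 5.451798315e-05 s
   = 54.518 us

54.518 us


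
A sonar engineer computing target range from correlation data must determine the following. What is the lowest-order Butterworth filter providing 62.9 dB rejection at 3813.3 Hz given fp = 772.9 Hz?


Butterworth filter order formula:
n = log10(10^(A/10) - 1) / (2 * log10(f_stop/f_pass))
10^(62.9/10) - 1 = 1949843.5998
f_stop/f_pass = 3813.3 / 772.9 = 4.9338
n = 4.5371 -> ceil = 5

5


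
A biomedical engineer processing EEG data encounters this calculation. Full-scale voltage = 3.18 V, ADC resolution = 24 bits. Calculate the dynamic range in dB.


Dynamic range from full-scale to LSB:
V_min = V_max / 2^bits = 3.18 / 2^24
DR = 20 * log10(V_max / V_min)
   = 20 * log10(2^24)
   = 20 * 24 * log10(2)
   = 144.49 dB

144.49 dB


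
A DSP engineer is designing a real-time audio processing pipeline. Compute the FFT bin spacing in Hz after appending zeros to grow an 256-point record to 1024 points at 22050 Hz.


Frequency resolution after zero-padding:
N_padded = 256 * 4 = 1024
df = fs / N_padded
   = 22050 / 1024
   = 21.5332 Hz

21.5332 Hz


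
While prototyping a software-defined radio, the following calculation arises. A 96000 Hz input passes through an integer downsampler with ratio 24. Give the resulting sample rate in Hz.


Decimation reduces the sample rate:
fs_out = fs_in / M
       = 96000 / 24
       = 4000.0 Hz

4000.0 Hz


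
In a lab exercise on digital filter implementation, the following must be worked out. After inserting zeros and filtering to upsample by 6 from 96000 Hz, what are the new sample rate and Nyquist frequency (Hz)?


Step 1 — output sample rate after interpolation by L:
fs_out = L * fs_in = 6 * 96000 = 576000 Hz

Step 2 — Nyquist frequency of the output stream:
f_Nyq = fs_out / 2 = 576000 / 2 = 288000.0 Hz

fs_out = 576000 Hz; f_Nyquist = 288000.0 Hz


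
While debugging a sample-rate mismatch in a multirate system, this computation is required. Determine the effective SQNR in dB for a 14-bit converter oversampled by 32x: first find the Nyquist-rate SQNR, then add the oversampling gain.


Step 1 — baseline SQNR at Nyquist:
SQNR_base = 6.02*N + 1.76
          = 6.02*14 + 1.76
          = 86.04 dB

Step 2 — oversampling processing gain:
G = 10*log10(OSR) = 10*log10(32) = 15.05 dB

Step 3 — total:
SQNR_total = 86.04 + 15.05 = 101.09 dB

Base SQNR = 86.04 dB; oversampled SQNR = 101.09 dB


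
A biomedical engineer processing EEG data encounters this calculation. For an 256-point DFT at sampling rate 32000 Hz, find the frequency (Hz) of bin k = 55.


Frequency of DFT bin k:
f_k = k * fs / N
    = 55 * 32000 / 256
    = 1760000 / 256
    = 6875.0 Hz

6875.0 Hz


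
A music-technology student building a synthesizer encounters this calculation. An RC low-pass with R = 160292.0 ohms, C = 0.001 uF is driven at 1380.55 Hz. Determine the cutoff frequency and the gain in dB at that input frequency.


Step 1 — cutoff frequency:
fc = 1 / (2*pi*R*C)
C = 0.001 uF = 1e-09 F
fc = 1 / (2*pi*160292.0*1e-09)
   = 992.906 Hz

Step 2 — magnitude at f = 1380.55 Hz:
|H(f)| = 1 / sqrt(1 + (f/fc)^2)
f/fc = 1380.55 / 992.906 = 1.390414
|H| = 1 / sqrt(1 + 1.933251) = 0.5838824
|H|_dB = 20*log10(0.5838824) = -4.67 dB

fc = 992.906 Hz; |H(1380.55 Hz)| = -4.67 dB


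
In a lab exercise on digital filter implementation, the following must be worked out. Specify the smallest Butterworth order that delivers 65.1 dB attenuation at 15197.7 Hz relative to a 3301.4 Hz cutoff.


Butterworth filter order formula:
n = log10(10^(A/10) - 1) / (2 * log10(f_stop/f_pass))
10^(65.1/10) - 1 = 3235935.5693
f_stop/f_pass = 15197.7 / 3301.4 = 4.6034
n = 4.9089 -> ceil = 5

5


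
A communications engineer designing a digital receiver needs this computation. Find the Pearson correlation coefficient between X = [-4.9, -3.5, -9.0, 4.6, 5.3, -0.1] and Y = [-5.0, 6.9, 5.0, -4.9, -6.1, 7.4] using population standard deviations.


Pearson correlation coefficient (population):
r = cov(X,Y) / (std(X) * std(Y))
Mean X = -1.2667, Mean Y = 0.55
Cov(X,Y) = -16.013333
Std(X) = 5.113598, Std(Y) = 5.94103
r = -0.5271

-0.5271


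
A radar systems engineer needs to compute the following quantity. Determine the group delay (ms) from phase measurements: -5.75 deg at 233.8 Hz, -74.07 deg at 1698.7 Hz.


Group delay from phase difference:
tau = -d(phi)/d(omega)
d(phi) = -68.32 deg = -1.192409 rad
d(omega) = 2*pi*(1698.7 - 233.8) = 9204.2382 rad/s
tau = -(-1.192409) / 9204.2382
    = 0.1295 ms

0.1295 ms


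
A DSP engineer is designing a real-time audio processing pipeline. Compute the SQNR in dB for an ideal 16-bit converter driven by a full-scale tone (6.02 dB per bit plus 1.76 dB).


Theoretical SNR for a full-scale sinusoid:
SNR = 6.02 * N + 1.76
    = 6.02 * 16 + 1.76
    = 96.32 + 1.76
    = 98.08 dB

98.08 dB


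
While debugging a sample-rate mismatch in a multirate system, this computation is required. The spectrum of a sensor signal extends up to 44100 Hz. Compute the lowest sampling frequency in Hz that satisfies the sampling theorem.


The Nyquist rate is twice the maximum frequency component.
fs_min = 2 * fmax
      = 2 * 44100
      = 88200 Hz

88200


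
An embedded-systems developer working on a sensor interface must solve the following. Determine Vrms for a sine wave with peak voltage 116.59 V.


RMS voltage for a sinusoidal waveform:
V_rms = V_peak / sqrt(2)
      = 116.59 / 1.414214
      = 82.442 V

82.442 V


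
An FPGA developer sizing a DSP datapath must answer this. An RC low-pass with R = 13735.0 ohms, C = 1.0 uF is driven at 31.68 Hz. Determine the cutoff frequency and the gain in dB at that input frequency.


Step 1 — cutoff frequency:
fc = 1 / (2*pi*R*C)
C = 1.0 uF = 1e-06 F
fc = 1 / (2*pi*13735.0*1e-06)
   = 11.5875 Hz

Step 2 — magnitude at f = 31.68 Hz:
|H(f)| = 1 / sqrt(1 + (f/fc)^2)
f/fc = 31.68 / 11.5875 = 2.733981
|H| = 1 / sqrt(1 + 7.474652) = 0.3435097
|H|_dB = 20*log10(0.3435097) = -9.28 dB

fc = 11.5875 Hz; |H(31.68 Hz)| = -9.28 dB


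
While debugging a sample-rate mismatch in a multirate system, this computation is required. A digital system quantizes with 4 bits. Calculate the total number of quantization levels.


Number of quantization levels = 2^N
= 2^4
= 16

16


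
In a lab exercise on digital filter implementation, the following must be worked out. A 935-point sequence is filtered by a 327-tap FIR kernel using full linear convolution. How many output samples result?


Linear convolution output length:
L = N + M - 1
  = 935 + 327 - 1
  = 1261 samples

1261


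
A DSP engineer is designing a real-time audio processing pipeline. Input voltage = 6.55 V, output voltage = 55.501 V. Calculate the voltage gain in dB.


Voltage gain in dB:
G = 20 * log10(Vout / Vin)
  = 20 * log10(55.501 / 6.55)
  = 20 * log10(8.473435)
  = 20 * 0.92806
  = 18.56 dB

18.56 dB


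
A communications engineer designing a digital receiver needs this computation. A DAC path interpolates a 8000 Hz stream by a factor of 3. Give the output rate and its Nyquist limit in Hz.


Step 1 — output sample rate after interpolation by L:
fs_out = L * fs_in = 3 * 8000 = 24000 Hz

Step 2 — Nyquist frequency of the output stream:
f_Nyq = fs_out / 2 = 24000 / 2 = 12000.0 Hz

fs_out = 24000 Hz; f_Nyquist = 12000.0 Hz


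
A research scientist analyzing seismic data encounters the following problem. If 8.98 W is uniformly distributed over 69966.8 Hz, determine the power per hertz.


Power spectral density:
PSD = P / BW
    = 8.98 / 69966.8
    = 0.00012835 W/Hz

0.00012835 W/Hz


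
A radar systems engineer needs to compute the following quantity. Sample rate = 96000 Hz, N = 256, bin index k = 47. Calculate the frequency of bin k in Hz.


Frequency of DFT bin k:
f_k = k * fs / N
    = 47 * 96000 / 256
    = 4512000 / 256
    = 17625.0 Hz

17625.0 Hz


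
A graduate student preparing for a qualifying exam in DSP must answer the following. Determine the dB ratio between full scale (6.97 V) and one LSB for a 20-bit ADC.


Dynamic range from full-scale to LSB:
V_min = V_max / 2^bits = 6.97 / 2^20
DR = 20 * log10(V_max / V_min)
   = 20 * log10(2^20)
   = 20 * 20 * log10(2)
   = 120.41 dB

120.41 dB


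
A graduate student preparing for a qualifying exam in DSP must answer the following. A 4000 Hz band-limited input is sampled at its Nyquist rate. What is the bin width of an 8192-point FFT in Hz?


Step 1 — Nyquist sampling rate:
fs = 2 * fmax = 2 * 4000 = 8000 Hz

Step 2 — DFT bin spacing:
df = fs / N = 8000 / 8192 = 0.9766 Hz

0.9766 Hz


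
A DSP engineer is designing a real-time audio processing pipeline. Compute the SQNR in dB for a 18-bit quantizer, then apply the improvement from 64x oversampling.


Step 1 — baseline SQNR at Nyquist:
SQNR_base = 6.02*N + 1.76
          = 6.02*18 + 1.76
          = 110.12 dB

Step 2 — oversampling processing gain:
G = 10*log10(OSR) = 10*log10(64) = 18.06 dB

Step 3 — total:
SQNR_total = 110.12 + 18.06 = 128.18 dB

Base SQNR = 110.12 dB; oversampled SQNR = 128.18 dB


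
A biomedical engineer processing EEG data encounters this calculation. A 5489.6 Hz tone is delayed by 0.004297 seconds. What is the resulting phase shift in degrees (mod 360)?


Phase shift from frequency and time delay:
phi = 360 * f * t_delay
    = 360 * 5489.6 * 0.004297
    = 8491.97 degrees
    mod 360 = 211.97 degrees

211.97 degrees


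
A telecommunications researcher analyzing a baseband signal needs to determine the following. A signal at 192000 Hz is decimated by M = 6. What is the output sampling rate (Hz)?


Decimation reduces the sample rate:
fs_out = fs_in / M
       = 192000 / 6
       = 32000.0 Hz

32000.0 Hz


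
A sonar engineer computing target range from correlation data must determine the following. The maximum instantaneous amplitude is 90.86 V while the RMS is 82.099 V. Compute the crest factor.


Crest factor is the ratio of peak to RMS:
CF = V_peak / V_rms
   = 90.86 / 82.099
   = 1.1067

1.1067


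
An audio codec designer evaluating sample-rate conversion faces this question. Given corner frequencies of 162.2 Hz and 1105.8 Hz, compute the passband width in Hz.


Bandwidth is the difference of -3dB frequencies:
BW = f_high - f_low
   = 1105.8 - 162.2
   = 943.6 Hz

943.6 Hz


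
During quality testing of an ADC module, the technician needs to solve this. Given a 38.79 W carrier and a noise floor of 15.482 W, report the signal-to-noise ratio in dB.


SNR in decibels:
SNR = 10 * log10(Ps / Pn)
    = 10 * log10(38.79 / 15.482)
    = 10 * log10(2.5055)
    = 10 * 0.3989
    = 3.99 dB

3.99 dB


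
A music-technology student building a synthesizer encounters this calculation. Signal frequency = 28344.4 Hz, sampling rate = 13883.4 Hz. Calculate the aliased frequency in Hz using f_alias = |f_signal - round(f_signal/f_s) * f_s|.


Compute the nearest integer multiple of fs to the signal:
n = round(28344.4 / 13883.4) = 2
f_alias = |28344.4 - 2 * 13883.4|
        = |28344.4 - 27766.8|
        = 577.6 Hz

577.6


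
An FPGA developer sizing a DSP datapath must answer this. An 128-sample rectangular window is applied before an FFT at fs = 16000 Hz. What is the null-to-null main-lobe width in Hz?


Main lobe width for a rectangular window:
Width = 2 * fs / N
      = 2 * 16000 / 128
      = 32000 / 128
      = 250.0 Hz

250.0 Hz


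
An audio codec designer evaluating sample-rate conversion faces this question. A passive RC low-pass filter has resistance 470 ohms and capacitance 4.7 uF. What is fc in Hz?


Cutoff frequency of a first-order RC filter:
fc = 1 / (2 * pi * R * C)
C = 4.7 uF = 4.7e-06 F
fc = 1 / (2 * pi * 470 * 4.7e-06)
   = 1 / 0.01387955634356
   = 72.048412 Hz

72.048412 Hz


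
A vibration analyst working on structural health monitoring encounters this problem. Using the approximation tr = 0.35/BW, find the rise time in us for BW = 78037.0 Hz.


Rise time from bandwidth relationship:
tr = 0.35 / BW
   = 0.35 / 78037.0
   = 4.485051963e-06 s
   = 4.4851 us

4.4851 us


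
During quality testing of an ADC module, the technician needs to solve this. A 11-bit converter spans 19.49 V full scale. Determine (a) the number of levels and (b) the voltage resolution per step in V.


Step 1 — number of quantization levels:
L = 2^N = 2^11 = 2048

Step 2 — LSB step size:
delta = Vfs / L
      = 19.49 / 2048
      = 0.0095166 V

Levels = 2048; step size = 0.0095166 V


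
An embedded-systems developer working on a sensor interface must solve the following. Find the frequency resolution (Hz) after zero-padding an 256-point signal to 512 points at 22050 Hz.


Frequency resolution after zero-padding:
N_padded = 256 * 2 = 512
df = fs / N_padded
   = 22050 / 512
   = 43.0664 Hz

43.0664 Hz


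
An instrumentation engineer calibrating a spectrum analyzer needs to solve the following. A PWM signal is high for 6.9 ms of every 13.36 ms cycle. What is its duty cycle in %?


Duty cycle as a percentage:
DC = (t_on / T) * 100
   = (6.9 / 13.36) * 100
   = 0.516467 * 100
   = 51.65 %

51.65 %


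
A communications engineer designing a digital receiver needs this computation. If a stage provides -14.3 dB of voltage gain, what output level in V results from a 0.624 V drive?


Output voltage from dB gain:
V_out = V_in * 10^(gain_dB / 20)
      = 0.624 * 10^(-14.3 / 20)
      = 0.624 * 0.192752
      = 0.1203 V

0.1203 V


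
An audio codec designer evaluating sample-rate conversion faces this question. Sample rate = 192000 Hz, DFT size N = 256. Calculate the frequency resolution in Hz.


DFT frequency resolution:
df = fs / N
   = 192000 / 256
   = 750.0 Hz

750.0 Hz


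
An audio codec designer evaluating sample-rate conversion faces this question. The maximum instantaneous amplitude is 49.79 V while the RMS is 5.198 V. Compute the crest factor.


Crest factor is the ratio of peak to RMS:
CF = V_peak / V_rms
   = 49.79 / 5.198
   = 9.5787

9.5787


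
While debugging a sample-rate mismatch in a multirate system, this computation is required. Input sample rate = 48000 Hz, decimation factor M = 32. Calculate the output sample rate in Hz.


Decimation reduces the sample rate:
fs_out = fs_in / M
       = 48000 / 32
       = 1500.0 Hz

1500.0 Hz


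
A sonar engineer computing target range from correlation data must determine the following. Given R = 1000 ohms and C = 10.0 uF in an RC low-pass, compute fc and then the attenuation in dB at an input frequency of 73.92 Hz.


Step 1 — cutoff frequency:
fc = 1 / (2*pi*R*C)
C = 10.0 uF = 1e-05 F
fc = 1 / (2*pi*1000*1e-05)
   = 15.9155 Hz

Step 2 — magnitude at f = 73.92 Hz:
|H(f)| = 1 / sqrt(1 + (f/fc)^2)
f/fc = 73.92 / 15.9155 = 4.644529
|H| = 1 / sqrt(1 + 21.57165) = 0.2104836
|H|_dB = 20*log10(0.2104836) = -13.54 dB

fc = 15.9155 Hz; |H(73.92 Hz)| = -13.54 dB


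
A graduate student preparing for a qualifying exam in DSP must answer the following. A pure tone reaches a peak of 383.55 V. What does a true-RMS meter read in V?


RMS voltage for a sinusoidal waveform:
V_rms = V_peak / sqrt(2)
      = 383.55 / 1.414214
      = 271.211 V

271.211 V


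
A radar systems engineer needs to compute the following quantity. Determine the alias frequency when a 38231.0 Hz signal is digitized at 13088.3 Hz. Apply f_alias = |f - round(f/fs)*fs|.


Compute the nearest integer multiple of fs to the signal:
n = round(38231.0 / 13088.3) = 3
f_alias = |38231.0 - 3 * 13088.3|
        = |38231.0 - 39264.9|
        = 1033.9 Hz

1033.9


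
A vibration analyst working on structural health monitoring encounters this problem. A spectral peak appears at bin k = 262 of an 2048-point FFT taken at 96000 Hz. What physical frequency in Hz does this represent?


Frequency of DFT bin k:
f_k = k * fs / N
    = 262 * 96000 / 2048
    = 25152000 / 2048
    = 12281.25 Hz

12281.25 Hz


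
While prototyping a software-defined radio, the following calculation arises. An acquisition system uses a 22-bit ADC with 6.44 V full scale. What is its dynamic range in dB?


Dynamic range from full-scale to LSB:
V_min = V_max / 2^bits = 6.44 / 2^22
DR = 20 * log10(V_max / V_min)
   = 20 * log10(2^22)
   = 20 * 22 * log10(2)
   = 132.45 dB

132.45 dB


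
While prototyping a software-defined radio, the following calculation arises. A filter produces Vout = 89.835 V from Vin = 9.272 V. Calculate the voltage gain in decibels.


Voltage gain in dB:
G = 20 * log10(Vout / Vin)
  = 20 * log10(89.835 / 9.272)
  = 20 * log10(9.688848)
  = 20 * 0.986272
  = 19.73 dB

19.73 dB


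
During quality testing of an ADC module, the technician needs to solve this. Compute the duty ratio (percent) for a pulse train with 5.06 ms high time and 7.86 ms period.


Duty cycle as a percentage:
DC = (t_on / T) * 100
   = (5.06 / 7.86) * 100
   = 0.643766 * 100
   = 64.38 %

64.38 %


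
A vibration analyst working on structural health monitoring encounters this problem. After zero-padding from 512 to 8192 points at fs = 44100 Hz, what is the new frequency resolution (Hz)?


Frequency resolution after zero-padding:
N_padded = 512 * 16 = 8192
df = fs / N_padded
   = 44100 / 8192
   = 5.3833 Hz

5.3833 Hz


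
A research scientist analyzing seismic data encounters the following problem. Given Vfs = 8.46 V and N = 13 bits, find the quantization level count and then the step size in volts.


Step 1 — number of quantization levels:
L = 2^N = 2^13 = 8192

Step 2 — LSB step size:
delta = Vfs / L
      = 8.46 / 8192
      = 0.00103271 V

Levels = 8192; step size = 0.00103271 V


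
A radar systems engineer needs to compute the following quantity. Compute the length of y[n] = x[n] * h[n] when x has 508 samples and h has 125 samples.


Linear convolution output length:
L = N + M - 1
  = 508 + 125 - 1
  = 632 samples

632


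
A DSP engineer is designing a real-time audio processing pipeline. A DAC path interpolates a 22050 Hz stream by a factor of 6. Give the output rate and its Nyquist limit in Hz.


Step 1 — output sample rate after interpolation by L:
fs_out = L * fs_in = 6 * 22050 = 132300 Hz

Step 2 — Nyquist frequency of the output stream:
f_Nyq = fs_out / 2 = 132300 / 2 = 66150.0 Hz

fs_out = 132300 Hz; f_Nyquist = 66150.0 Hz


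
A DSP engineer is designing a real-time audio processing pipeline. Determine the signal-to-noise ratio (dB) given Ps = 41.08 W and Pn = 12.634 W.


SNR in decibels:
SNR = 10 * log10(Ps / Pn)
    = 10 * log10(41.08 / 12.634)
    = 10 * log10(3.2515)
    = 10 * 0.5121
    = 5.12 dB

5.12 dB


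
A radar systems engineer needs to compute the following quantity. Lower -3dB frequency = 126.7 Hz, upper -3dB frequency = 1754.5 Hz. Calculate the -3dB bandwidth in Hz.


Bandwidth is the difference of -3dB frequencies:
BW = f_high - f_low
   = 1754.5 - 126.7
   = 1627.8 Hz

1627.8 Hz


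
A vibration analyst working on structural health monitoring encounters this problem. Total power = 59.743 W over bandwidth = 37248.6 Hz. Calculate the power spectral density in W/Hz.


Power spectral density:
PSD = P / BW
    = 59.743 / 37248.6
    = 0.0016039 W/Hz

0.0016039 W/Hz


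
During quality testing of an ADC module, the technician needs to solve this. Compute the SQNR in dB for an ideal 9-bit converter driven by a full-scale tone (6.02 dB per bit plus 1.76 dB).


Theoretical SNR for a full-scale sinusoid:
SNR = 6.02 * N + 1.76
    = 6.02 * 9 + 1.76
    = 54.18 + 1.76
    = 55.94 dB

55.94 dB


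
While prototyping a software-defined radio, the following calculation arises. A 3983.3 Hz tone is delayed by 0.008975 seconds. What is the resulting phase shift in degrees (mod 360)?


Phase shift from frequency and time delay:
phi = 360 * f * t_delay
    = 360 * 3983.3 * 0.008975
    = 12870.04 degrees
    mod 360 = 270.04 degrees

270.04 degrees


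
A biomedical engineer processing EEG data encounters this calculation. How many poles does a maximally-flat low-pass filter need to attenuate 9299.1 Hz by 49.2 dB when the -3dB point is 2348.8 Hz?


Butterworth filter order formula:
n = log10(10^(A/10) - 1) / (2 * log10(f_stop/f_pass))
10^(49.2/10) - 1 = 83175.3771
f_stop/f_pass = 9299.1 / 2348.8 = 3.9591
n = 4.1165 -> ceil = 5

5


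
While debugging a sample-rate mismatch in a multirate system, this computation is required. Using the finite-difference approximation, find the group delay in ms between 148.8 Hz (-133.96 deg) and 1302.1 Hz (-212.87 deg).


Group delay from phase difference:
tau = -d(phi)/d(omega)
d(phi) = -78.91 deg = -1.377239 rad
d(omega) = 2*pi*(1302.1 - 148.8) = 7246.3976 rad/s
tau = -(-1.377239) / 7246.3976
    = 0.1901 ms

0.1901 ms


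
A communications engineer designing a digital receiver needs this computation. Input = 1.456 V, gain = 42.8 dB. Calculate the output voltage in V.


Output voltage from dB gain:
V_out = V_in * 10^(gain_dB / 20)
      = 1.456 * 10^(42.8 / 20)
      = 1.456 * 138.038426
      = 200.9839 V

200.9839 V


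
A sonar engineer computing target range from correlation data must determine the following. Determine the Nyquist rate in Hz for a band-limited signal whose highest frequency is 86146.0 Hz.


The Nyquist rate is twice the maximum frequency component.
fs_min = 2 * fmax
      = 2 * 86146.0
      = 172292.0 Hz

172292.0


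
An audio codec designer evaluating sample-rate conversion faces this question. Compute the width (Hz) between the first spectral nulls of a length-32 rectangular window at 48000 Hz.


Main lobe width for a rectangular window:
Width = 2 * fs / N
      = 2 * 48000 / 32
      = 96000 / 32
      = 3000.0 Hz

3000.0 Hz


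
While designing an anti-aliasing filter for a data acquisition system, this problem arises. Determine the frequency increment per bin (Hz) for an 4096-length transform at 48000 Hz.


DFT frequency resolution:
df = fs / N
   = 48000 / 4096
   = 11.7188 Hz

11.7188 Hz


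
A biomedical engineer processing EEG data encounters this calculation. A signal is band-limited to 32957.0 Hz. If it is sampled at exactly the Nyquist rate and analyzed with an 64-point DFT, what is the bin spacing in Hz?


Step 1 — Nyquist sampling rate:
fs = 2 * fmax = 2 * 32957.0 = 65914.0 Hz

Step 2 — DFT bin spacing:
df = fs / N = 65914.0 / 64 = 1029.9062 Hz

1029.9062 Hz


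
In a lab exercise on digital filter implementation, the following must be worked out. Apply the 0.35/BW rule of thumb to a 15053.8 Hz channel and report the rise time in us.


Rise time from bandwidth relationship:
tr = 0.35 / BW
   = 0.35 / 15053.8
   = 2.324994354e-05 s
   = 23.2499 us

23.2499 us


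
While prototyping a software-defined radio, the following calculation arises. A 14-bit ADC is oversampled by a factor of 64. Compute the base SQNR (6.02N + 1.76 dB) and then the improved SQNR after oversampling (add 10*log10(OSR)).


Step 1 — baseline SQNR at Nyquist:
SQNR_base = 6.02*N + 1.76
          = 6.02*14 + 1.76
          = 86.04 dB

Step 2 — oversampling processing gain:
G = 10*log10(OSR) = 10*log10(64) = 18.06 dB

Step 3 — total:
SQNR_total = 86.04 + 18.06 = 104.1 dB

Base SQNR = 86.04 dB; oversampled SQNR = 104.1 dB


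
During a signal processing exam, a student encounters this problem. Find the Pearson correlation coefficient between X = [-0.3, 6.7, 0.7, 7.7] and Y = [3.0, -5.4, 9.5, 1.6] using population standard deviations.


Pearson correlation coefficient (population):
r = cov(X,Y) / (std(X) * std(Y))
Mean X = 3.7, Mean Y = 2.175
Cov(X,Y) = -12.575
Std(X) = 3.535534, Std(Y) = 5.292625
r = -0.672

-0.672


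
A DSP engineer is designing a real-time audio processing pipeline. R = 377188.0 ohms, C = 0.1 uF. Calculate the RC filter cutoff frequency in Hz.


Cutoff frequency of a first-order RC filter:
fc = 1 / (2 * pi * R * C)
C = 0.1 uF = 1e-07 F
fc = 1 / (2 * pi * 377188.0 * 1e-07)
   = 1 / 0.23699420996445
   = 4.219512 Hz

4.219512 Hz


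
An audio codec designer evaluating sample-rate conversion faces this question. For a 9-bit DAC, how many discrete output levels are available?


Number of quantization levels = 2^N
= 2^9
= 512

512


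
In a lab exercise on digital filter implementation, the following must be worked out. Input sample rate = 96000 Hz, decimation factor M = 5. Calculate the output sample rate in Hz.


Decimation reduces the sample rate:
fs_out = fs_in / M
       = 96000 / 5
       = 19200.0 Hz

19200.0 Hz


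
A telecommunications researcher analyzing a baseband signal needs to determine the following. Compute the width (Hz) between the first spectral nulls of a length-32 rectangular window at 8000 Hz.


Main lobe width for a rectangular window:
Width = 2 * fs / N
      = 2 * 8000 / 32
      = 16000 / 32
      = 500.0 Hz

500.0 Hz


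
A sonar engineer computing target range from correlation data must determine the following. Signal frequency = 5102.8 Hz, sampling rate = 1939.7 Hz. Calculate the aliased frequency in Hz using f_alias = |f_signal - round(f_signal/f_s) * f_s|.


Compute the nearest integer multiple of fs to the signal:
n = round(5102.8 / 1939.7) = 3
f_alias = |5102.8 - 3 * 1939.7|
        = |5102.8 - 5819.1|
        = 716.3 Hz

716.3


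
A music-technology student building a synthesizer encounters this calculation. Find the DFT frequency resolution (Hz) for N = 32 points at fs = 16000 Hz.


DFT frequency resolution:
df = fs / N
   = 16000 / 32
   = 500.0 Hz

500.0 Hz


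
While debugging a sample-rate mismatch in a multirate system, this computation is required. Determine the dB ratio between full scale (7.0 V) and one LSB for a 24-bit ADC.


Dynamic range from full-scale to LSB:
V_min = V_max / 2^bits = 7.0 / 2^24
DR = 20 * log10(V_max / V_min)
   = 20 * log10(2^24)
   = 20 * 24 * log10(2)
   = 144.49 dB

144.49 dB


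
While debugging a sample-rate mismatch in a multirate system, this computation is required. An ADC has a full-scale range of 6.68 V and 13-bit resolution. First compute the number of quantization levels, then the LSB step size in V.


Step 1 — number of quantization levels:
L = 2^N = 2^13 = 8192

Step 2 — LSB step size:
delta = Vfs / L
      = 6.68 / 8192
      = 0.00081543 V

Levels = 8192; step size = 0.00081543 V


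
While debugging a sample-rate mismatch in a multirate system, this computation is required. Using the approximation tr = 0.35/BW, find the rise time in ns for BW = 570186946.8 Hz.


Rise time from bandwidth relationship:
tr = 0.35 / BW
   = 0.35 / 570186946.8
   = 6.138337645e-10 s
   = 0.6138 ns

0.6138 ns


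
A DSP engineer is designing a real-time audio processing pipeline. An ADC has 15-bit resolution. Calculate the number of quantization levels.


Number of quantization levels = 2^N
= 2^15
= 32768

32768


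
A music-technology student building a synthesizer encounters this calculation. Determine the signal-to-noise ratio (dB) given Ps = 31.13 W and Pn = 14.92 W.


SNR in decibels:
SNR = 10 * log10(Ps / Pn)
    = 10 * log10(31.13 / 14.92)
    = 10 * log10(2.0865)
    = 10 * 0.3194
    = 3.19 dB

3.19 dB


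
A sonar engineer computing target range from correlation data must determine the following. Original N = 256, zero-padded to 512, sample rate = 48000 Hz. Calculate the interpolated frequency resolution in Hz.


Frequency resolution after zero-padding:
N_padded = 256 * 2 = 512
df = fs / N_padded
   = 48000 / 512
   = 93.75 Hz

93.75 Hz


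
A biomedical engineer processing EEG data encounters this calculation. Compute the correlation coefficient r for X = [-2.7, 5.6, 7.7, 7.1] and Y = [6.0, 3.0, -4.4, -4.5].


Pearson correlation coefficient (population):
r = cov(X,Y) / (std(X) * std(Y))
Mean X = 4.425, Mean Y = 0.025
Cov(X,Y) = -16.418125
Std(X) = 4.184122, Std(Y) = 4.599117
r = -0.8532

-0.8532


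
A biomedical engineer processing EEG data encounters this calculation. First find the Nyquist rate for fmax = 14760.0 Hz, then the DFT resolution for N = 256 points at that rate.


Step 1 — Nyquist sampling rate:
fs = 2 * fmax = 2 * 14760.0 = 29520.0 Hz

Step 2 — DFT bin spacing:
df = fs / N = 29520.0 / 256 = 115.3125 Hz

115.3125 Hz


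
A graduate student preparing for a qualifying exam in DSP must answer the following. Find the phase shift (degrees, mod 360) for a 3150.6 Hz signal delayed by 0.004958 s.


Phase shift from frequency and time delay:
phi = 360 * f * t_delay
    = 360 * 3150.6 * 0.004958
    = 5623.44 degrees
    mod 360 = 223.44 degrees

223.44 degrees


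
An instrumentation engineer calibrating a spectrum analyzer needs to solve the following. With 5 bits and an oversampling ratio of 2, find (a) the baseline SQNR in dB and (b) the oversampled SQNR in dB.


Step 1 — baseline SQNR at Nyquist:
SQNR_base = 6.02*N + 1.76
          = 6.02*5 + 1.76
          = 31.86 dB

Step 2 — oversampling processing gain:
G = 10*log10(OSR) = 10*log10(2) = 3.01 dB

Step 3 — total:
SQNR_total = 31.86 + 3.01 = 34.87 dB

Base SQNR = 31.86 dB; oversampled SQNR = 34.87 dB


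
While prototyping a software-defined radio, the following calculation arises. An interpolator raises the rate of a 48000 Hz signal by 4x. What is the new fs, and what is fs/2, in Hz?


Step 1 — output sample rate after interpolation by L:
fs_out = L * fs_in = 4 * 48000 = 192000 Hz

Step 2 — Nyquist frequency of the output stream:
f_Nyq = fs_out / 2 = 192000 / 2 = 96000.0 Hz

fs_out = 192000 Hz; f_Nyquist = 96000.0 Hz


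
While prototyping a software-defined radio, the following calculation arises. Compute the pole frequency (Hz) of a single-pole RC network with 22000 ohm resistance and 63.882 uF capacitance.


Cutoff frequency of a first-order RC filter:
fc = 1 / (2 * pi * R * C)
C = 63.882 uF = 6.3882e-05 F
fc = 1 / (2 * pi * 22000 * 6.3882e-05)
   = 1 / 8.8304137634514
   = 0.113245 Hz

0.113245 Hz


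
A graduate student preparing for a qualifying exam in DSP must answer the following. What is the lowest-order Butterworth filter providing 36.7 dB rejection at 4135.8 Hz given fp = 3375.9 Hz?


Butterworth filter order formula:
n = log10(10^(A/10) - 1) / (2 * log10(f_stop/f_pass))
10^(36.7/10) - 1 = 4676.3514
f_stop/f_pass = 4135.8 / 3375.9 = 1.2251
n = 20.8116 -> ceil = 21

21


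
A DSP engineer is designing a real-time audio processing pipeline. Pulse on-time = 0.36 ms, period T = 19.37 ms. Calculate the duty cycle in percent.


Duty cycle as a percentage:
DC = (t_on / T) * 100
   = (0.36 / 19.37) * 100
   = 0.018585 * 100
   = 1.86 %

1.86 %


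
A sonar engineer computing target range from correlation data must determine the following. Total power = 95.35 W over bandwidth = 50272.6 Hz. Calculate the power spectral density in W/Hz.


Power spectral density:
PSD = P / BW
    = 95.35 / 50272.6
    = 0.00189666 W/Hz

0.00189666 W/Hz


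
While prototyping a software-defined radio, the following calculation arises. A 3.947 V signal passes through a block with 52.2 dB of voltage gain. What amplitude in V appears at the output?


Output voltage from dB gain:
V_out = V_in * 10^(gain_dB / 20)
      = 3.947 * 10^(52.2 / 20)
      = 3.947 * 407.380278
      = 1607.93 V

1607.93 V


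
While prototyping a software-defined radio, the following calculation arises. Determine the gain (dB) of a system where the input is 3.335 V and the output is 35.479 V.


Voltage gain in dB:
G = 20 * log10(Vout / Vin)
  = 20 * log10(35.479 / 3.335)
  = 20 * log10(10.638381)
  = 20 * 1.026876
  = 20.54 dB

20.54 dB


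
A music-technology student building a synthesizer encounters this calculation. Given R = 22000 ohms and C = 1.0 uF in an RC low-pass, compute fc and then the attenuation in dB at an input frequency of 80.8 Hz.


Step 1 — cutoff frequency:
fc = 1 / (2*pi*R*C)
C = 1.0 uF = 1e-06 F
fc = 1 / (2*pi*22000*1e-06)
   = 7.23432 Hz

Step 2 — magnitude at f = 80.8 Hz:
|H(f)| = 1 / sqrt(1 + (f/fc)^2)
f/fc = 80.8 / 7.23432 = 11.168983
|H| = 1 / sqrt(1 + 124.746181) = 0.0891769
|H|_dB = 20*log10(0.0891769) = -20.99 dB

fc = 7.23432 Hz; |H(80.8 Hz)| = -20.99 dB


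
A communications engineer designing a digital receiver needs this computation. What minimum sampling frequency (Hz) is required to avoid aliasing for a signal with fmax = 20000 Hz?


The Nyquist rate is twice the maximum frequency component.
fs_min = 2 * fmax
      = 2 * 20000
      = 40000 Hz

40000


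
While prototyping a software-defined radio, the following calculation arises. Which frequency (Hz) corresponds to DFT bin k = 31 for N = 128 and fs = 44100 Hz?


Frequency of DFT bin k:
f_k = k * fs / N
    = 31 * 44100 / 128
    = 1367100 / 128
    = 10680.469 Hz

10680.469 Hz


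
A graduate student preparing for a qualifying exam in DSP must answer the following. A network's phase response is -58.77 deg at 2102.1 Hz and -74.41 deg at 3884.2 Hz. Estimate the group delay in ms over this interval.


Group delay from phase difference:
tau = -d(phi)/d(omega)
d(phi) = -15.64 deg = -0.272969 rad
d(omega) = 2*pi*(3884.2 - 2102.1) = 11197.2645 rad/s
tau = -(-0.272969) / 11197.2645
    = 0.0244 ms

0.0244 ms


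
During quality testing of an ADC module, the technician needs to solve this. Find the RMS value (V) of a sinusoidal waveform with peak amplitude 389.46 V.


RMS voltage for a sinusoidal waveform:
V_rms = V_peak / sqrt(2)
      = 389.46 / 1.414214
      = 275.39 V

275.39 V


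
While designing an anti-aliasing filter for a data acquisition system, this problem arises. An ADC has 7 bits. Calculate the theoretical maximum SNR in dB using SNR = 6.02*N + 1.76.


Theoretical SNR for a full-scale sinusoid:
SNR = 6.02 * N + 1.76
    = 6.02 * 7 + 1.76
    = 42.14 + 1.76
    = 43.9 dB

43.9 dB


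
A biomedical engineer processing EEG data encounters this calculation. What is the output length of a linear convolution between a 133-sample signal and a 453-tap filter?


Linear convolution output length:
L = N + M - 1
  = 133 + 453 - 1
  = 585 samples

585


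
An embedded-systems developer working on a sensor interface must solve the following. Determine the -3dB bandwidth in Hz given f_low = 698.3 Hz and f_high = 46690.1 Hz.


Bandwidth is the difference of -3dB frequencies:
BW = f_high - f_low
   = 46690.1 - 698.3
   = 45991.8 Hz

45991.8 Hz


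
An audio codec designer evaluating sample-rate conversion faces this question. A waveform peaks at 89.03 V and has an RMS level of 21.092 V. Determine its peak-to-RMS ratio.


Crest factor is the ratio of peak to RMS:
CF = V_peak / V_rms
   = 89.03 / 21.092
   = 4.221

4.221


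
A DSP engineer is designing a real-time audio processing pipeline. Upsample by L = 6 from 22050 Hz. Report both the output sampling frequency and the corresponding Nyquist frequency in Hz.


Step 1 — output sample rate after interpolation by L:
fs_out = L * fs_in = 6 * 22050 = 132300 Hz

Step 2 — Nyquist frequency of the output stream:
f_Nyq = fs_out / 2 = 132300 / 2 = 66150.0 Hz

fs_out = 132300 Hz; f_Nyquist = 66150.0 Hz


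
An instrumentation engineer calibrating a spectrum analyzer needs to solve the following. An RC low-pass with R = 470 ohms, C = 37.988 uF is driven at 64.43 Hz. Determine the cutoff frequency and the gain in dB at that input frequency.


Step 1 — cutoff frequency:
fc = 1 / (2*pi*R*C)
C = 37.988 uF = 3.7988e-05 F
fc = 1 / (2*pi*470*3.7988e-05)
   = 8.91407 Hz

Step 2 — magnitude at f = 64.43 Hz:
|H(f)| = 1 / sqrt(1 + (f/fc)^2)
f/fc = 64.43 / 8.91407 = 7.227899
|H| = 1 / sqrt(1 + 52.242524) = 0.1370474
|H|_dB = 20*log10(0.1370474) = -17.26 dB

fc = 8.91407 Hz; |H(64.43 Hz)| = -17.26 dB


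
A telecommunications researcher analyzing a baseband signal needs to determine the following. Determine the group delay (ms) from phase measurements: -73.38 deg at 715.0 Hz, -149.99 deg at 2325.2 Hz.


Group delay from phase difference:
tau = -d(phi)/d(omega)
d(phi) = -76.61 deg = -1.337097 rad
d(omega) = 2*pi*(2325.2 - 715.0) = 10117.185 rad/s
tau = -(-1.337097) / 10117.185
    = 0.1322 ms

0.1322 ms


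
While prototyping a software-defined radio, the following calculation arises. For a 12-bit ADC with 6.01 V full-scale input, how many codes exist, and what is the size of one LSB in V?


Step 1 — number of quantization levels:
L = 2^N = 2^12 = 4096

Step 2 — LSB step size:
delta = Vfs / L
      = 6.01 / 4096
      = 0.00146729 V

Levels = 4096; step size = 0.00146729 V
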